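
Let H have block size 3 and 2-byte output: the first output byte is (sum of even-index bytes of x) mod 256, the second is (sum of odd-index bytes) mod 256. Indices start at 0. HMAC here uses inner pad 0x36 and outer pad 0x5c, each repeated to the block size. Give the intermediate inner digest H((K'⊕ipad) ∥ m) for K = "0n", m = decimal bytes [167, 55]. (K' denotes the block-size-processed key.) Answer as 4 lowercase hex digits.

73ff

Key "0n" = 30 6e is 2 bytes ≤ B = 3; zero-pad to 3 bytes: K' = 30 6e 00.
K' ⊕ ipad = 06 58 36.
Inner input = 06 58 36 ∥ a7 37.
Inner hash: even-index sum = 115 mod 256 = 115; odd-index sum = 255 mod 256 = 255 → 73 ff.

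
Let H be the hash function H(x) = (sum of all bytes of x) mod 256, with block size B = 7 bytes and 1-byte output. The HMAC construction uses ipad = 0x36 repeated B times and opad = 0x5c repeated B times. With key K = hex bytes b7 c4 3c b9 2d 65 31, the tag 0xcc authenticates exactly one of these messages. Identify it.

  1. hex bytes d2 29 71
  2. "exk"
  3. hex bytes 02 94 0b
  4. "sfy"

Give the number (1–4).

1

Key hex bytes b7 c4 3c b9 2d 65 31 is exactly B = 7 bytes: K' = b7 c4 3c b9 2d 65 31.
K' ⊕ ipad = 81 f2 0a 8f 1b 53 07; K' ⊕ opad = eb 98 60 e5 71 39 6d.
m1: inner = H(81 f2 0a 8f 1b 53 07 d2 29 71) = ed; tag = H(eb 98 60 e5 71 39 6d ed) = cc ← matches
m2: inner = H(81 f2 0a 8f 1b 53 07 65 78 6b) = c9; tag = H(eb 98 60 e5 71 39 6d c9) = a8
m3: inner = H(81 f2 0a 8f 1b 53 07 02 94 0b) = 22; tag = H(eb 98 60 e5 71 39 6d 22) = 01
m4: inner = H(81 f2 0a 8f 1b 53 07 73 66 79) = d3; tag = H(eb 98 60 e5 71 39 6d d3) = b2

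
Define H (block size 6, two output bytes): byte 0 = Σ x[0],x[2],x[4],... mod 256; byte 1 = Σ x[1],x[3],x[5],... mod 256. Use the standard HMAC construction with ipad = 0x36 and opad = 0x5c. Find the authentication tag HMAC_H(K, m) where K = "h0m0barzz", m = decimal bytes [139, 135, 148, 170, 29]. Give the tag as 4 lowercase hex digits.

f4c9

Key "h0m0barzz" = 68 30 6d 30 62 61 72 7a 7a is 9 bytes > B = 6, so hash it first: H(key) = 23 3b, then zero-pad to 6 bytes: K' = 23 3b 00 00 00 00.
K' ⊕ ipad = 15 0d 36 36 36 36.  K' ⊕ opad = 7f 67 5c 5c 5c 5c.
Inner input = (K'⊕ipad) ∥ m = 15 0d 36 36 36 36 ∥ 8b 87 94 aa 1d.
Inner hash: even-index sum = 445 mod 256 = 189; odd-index sum = 426 mod 256 = 170 → bd aa.
Outer input = (K'⊕opad) ∥ inner = 7f 67 5c 5c 5c 5c ∥ bd aa.
Outer hash (tag): even-index sum = 500 mod 256 = 244; odd-index sum = 457 mod 256 = 201 → f4 c9.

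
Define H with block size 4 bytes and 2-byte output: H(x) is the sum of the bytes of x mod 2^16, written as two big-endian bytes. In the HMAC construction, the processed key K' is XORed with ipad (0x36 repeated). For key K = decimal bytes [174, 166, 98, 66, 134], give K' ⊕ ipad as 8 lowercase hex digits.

Key decimal bytes [174, 166, 98, 66, 134] = ae a6 62 42 86 is 5 bytes > B = 4, so hash it first: H(key) = 02 7e, then zero-pad to 4 bytes: K' = 02 7e 00 00.
XOR each byte with 0x36: 02⊕36=34, 7e⊕36=48, 00⊕36=36, 00⊕36=36.

34483636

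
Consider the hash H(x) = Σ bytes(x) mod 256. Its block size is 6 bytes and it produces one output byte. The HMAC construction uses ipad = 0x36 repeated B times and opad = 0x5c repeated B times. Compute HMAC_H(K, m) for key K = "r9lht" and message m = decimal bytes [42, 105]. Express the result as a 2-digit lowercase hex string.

Key "r9lht" = 72 39 6c 68 74 is 5 bytes ≤ B = 6; zero-pad to 6 bytes: K' = 72 39 6c 68 74 00.
K' ⊕ ipad = 44 0f 5a 5e 42 36.  K' ⊕ opad = 2e 65 30 34 28 5c.
Inner input = (K'⊕ipad) ∥ m = 44 0f 5a 5e 42 36 ∥ 2a 69.
Inner hash: sum = 68+15+90+94+66+54+42+105 = 534; mod 256 = 22 → 16.
Outer input = (K'⊕opad) ∥ inner = 2e 65 30 34 28 5c ∥ 16.
Outer hash (tag): sum = 46+101+48+52+40+92+22 = 401; mod 256 = 145 → 91.

91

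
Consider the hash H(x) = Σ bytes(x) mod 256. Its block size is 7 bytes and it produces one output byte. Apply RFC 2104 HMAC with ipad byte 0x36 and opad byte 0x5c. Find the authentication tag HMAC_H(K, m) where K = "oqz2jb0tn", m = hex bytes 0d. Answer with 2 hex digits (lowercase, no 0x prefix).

0b

Key "oqz2jb0tn" = 6f 71 7a 32 6a 62 30 74 6e is 9 bytes > B = 7, so hash it first: H(key) = 6a, then zero-pad to 7 bytes: K' = 6a 00 00 00 00 00 00.
K' ⊕ ipad = 5c 36 36 36 36 36 36.  K' ⊕ opad = 36 5c 5c 5c 5c 5c 5c.
Inner input = (K'⊕ipad) ∥ m = 5c 36 36 36 36 36 36 ∥ 0d.
Inner hash: sum = 92+54+54+54+54+54+54+13 = 429; mod 256 = 173 → ad.
Outer input = (K'⊕opad) ∥ inner = 36 5c 5c 5c 5c 5c 5c ∥ ad.
Outer hash (tag): sum = 54+92+92+92+92+92+92+173 = 779; mod 256 = 11 → 0b.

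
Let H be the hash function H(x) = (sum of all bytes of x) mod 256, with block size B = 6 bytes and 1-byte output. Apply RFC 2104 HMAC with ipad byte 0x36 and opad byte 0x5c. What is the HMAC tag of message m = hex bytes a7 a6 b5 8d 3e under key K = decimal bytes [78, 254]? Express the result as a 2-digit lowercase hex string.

09

Key decimal bytes [78, 254] = 4e fe is 2 bytes ≤ B = 6; zero-pad to 6 bytes: K' = 4e fe 00 00 00 00.
K' ⊕ ipad = 78 c8 36 36 36 36.  K' ⊕ opad = 12 a2 5c 5c 5c 5c.
Inner input = (K'⊕ipad) ∥ m = 78 c8 36 36 36 36 ∥ a7 a6 b5 8d 3e.
Inner hash: sum = 120+200+54+54+54+54+167+166+181+141+62 = 1253; mod 256 = 229 → e5.
Outer input = (K'⊕opad) ∥ inner = 12 a2 5c 5c 5c 5c ∥ e5.
Outer hash (tag): sum = 18+162+92+92+92+92+229 = 777; mod 256 = 9 → 09.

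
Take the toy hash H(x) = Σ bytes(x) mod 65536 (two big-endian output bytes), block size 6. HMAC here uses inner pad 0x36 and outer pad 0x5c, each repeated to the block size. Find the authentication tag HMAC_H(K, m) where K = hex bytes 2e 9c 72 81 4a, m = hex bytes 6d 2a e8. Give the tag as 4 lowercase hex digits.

Key hex bytes 2e 9c 72 81 4a is 5 bytes ≤ B = 6; zero-pad to 6 bytes: K' = 2e 9c 72 81 4a 00.
K' ⊕ ipad = 18 aa 44 b7 7c 36.  K' ⊕ opad = 72 c0 2e dd 16 5c.
Inner input = (K'⊕ipad) ∥ m = 18 aa 44 b7 7c 36 ∥ 6d 2a e8.
Inner hash: sum = 24+170+68+183+124+54+109+42+232 = 1006 → 03 ee.
Outer input = (K'⊕opad) ∥ inner = 72 c0 2e dd 16 5c ∥ 03 ee.
Outer hash (tag): sum = 114+192+46+221+22+92+3+238 = 928 → 03 a0.

03a0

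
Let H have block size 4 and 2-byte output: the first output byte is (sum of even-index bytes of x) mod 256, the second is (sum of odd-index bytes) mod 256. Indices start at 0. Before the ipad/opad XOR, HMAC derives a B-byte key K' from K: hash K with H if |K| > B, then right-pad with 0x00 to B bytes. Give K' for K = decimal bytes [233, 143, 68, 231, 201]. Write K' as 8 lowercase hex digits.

f6760000

|K| = 5 > B = 4, so first hash the key.
H(K): even-index sum = 502 mod 256 = 246; odd-index sum = 374 mod 256 = 118 → f6 76.
Zero-pad H(K) = f6 76 to 4 bytes: K' = f6 76 00 00.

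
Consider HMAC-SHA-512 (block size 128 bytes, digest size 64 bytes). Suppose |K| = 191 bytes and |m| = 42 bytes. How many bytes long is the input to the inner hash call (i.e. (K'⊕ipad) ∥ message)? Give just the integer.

Key is 191 > 128 bytes, so it is hashed to 64 bytes then zero-padded to 128: |K'| = 128.
Inner input = (K'⊕ipad) ∥ m → 128 + 42 = 170 bytes.

170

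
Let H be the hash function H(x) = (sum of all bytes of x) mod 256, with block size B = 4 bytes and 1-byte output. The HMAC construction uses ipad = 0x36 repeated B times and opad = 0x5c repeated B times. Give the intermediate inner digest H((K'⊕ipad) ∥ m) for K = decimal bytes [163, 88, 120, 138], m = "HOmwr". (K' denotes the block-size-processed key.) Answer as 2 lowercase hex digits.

Key decimal bytes [163, 88, 120, 138] = a3 58 78 8a is exactly B = 4 bytes: K' = a3 58 78 8a.
K' ⊕ ipad = 95 6e 4e bc.
Inner input = 95 6e 4e bc ∥ 48 4f 6d 77 72.
Inner hash: sum = 149+110+78+188+72+79+109+119+114 = 1018; mod 256 = 250 → fa.

fa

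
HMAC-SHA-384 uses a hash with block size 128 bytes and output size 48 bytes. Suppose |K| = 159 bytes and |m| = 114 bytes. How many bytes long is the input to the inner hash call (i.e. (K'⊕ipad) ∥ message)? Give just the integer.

242

Key is 159 > 128 bytes, so it is hashed to 48 bytes then zero-padded to 128: |K'| = 128.
Inner input = (K'⊕ipad) ∥ m → 128 + 114 = 242 bytes.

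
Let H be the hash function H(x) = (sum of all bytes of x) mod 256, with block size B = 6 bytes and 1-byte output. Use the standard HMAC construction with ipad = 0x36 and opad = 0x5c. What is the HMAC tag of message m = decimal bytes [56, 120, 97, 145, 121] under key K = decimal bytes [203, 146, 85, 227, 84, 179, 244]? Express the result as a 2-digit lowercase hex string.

67

Key decimal bytes [203, 146, 85, 227, 84, 179, 244] = cb 92 55 e3 54 b3 f4 is 7 bytes > B = 6, so hash it first: H(key) = 90, then zero-pad to 6 bytes: K' = 90 00 00 00 00 00.
K' ⊕ ipad = a6 36 36 36 36 36.  K' ⊕ opad = cc 5c 5c 5c 5c 5c.
Inner input = (K'⊕ipad) ∥ m = a6 36 36 36 36 36 ∥ 38 78 61 91 79.
Inner hash: sum = 166+54+54+54+54+54+56+120+97+145+121 = 975; mod 256 = 207 → cf.
Outer input = (K'⊕opad) ∥ inner = cc 5c 5c 5c 5c 5c ∥ cf.
Outer hash (tag): sum = 204+92+92+92+92+92+207 = 871; mod 256 = 103 → 67.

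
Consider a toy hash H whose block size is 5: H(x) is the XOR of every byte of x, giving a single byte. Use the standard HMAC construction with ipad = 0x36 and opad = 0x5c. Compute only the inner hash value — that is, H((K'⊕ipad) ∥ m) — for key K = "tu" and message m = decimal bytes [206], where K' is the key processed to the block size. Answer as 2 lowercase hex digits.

f9

Key "tu" = 74 75 is 2 bytes ≤ B = 5; zero-pad to 5 bytes: K' = 74 75 00 00 00.
K' ⊕ ipad = 42 43 36 36 36.
Inner input = 42 43 36 36 36 ∥ ce.
Inner hash: XOR 42⊕43⊕36⊕36⊕36⊕ce = f9.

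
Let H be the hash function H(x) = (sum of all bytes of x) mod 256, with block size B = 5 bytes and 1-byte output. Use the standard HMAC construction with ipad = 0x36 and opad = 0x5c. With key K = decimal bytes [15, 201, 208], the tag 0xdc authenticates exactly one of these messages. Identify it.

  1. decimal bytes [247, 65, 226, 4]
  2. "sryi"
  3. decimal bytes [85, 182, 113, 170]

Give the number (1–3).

3

Key decimal bytes [15, 201, 208] = 0f c9 d0 is 3 bytes ≤ B = 5; zero-pad to 5 bytes: K' = 0f c9 d0 00 00.
K' ⊕ ipad = 39 ff e6 36 36; K' ⊕ opad = 53 95 8c 5c 5c.
m1: inner = H(39 ff e6 36 36 f7 41 e2 04) = a8; tag = H(53 95 8c 5c 5c a8) = d4
m2: inner = H(39 ff e6 36 36 73 72 79 69) = 51; tag = H(53 95 8c 5c 5c 51) = 7d
m3: inner = H(39 ff e6 36 36 55 b6 71 aa) = b0; tag = H(53 95 8c 5c 5c b0) = dc ← matches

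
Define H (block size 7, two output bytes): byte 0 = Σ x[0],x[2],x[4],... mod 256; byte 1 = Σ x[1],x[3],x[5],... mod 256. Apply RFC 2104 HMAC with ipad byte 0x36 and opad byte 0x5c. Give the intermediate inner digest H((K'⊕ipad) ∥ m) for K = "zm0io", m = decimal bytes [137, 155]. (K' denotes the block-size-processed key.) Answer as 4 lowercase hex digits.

7c79

Key "zm0io" = 7a 6d 30 69 6f is 5 bytes ≤ B = 7; zero-pad to 7 bytes: K' = 7a 6d 30 69 6f 00 00.
K' ⊕ ipad = 4c 5b 06 5f 59 36 36.
Inner input = 4c 5b 06 5f 59 36 36 ∥ 89 9b.
Inner hash: even-index sum = 380 mod 256 = 124; odd-index sum = 377 mod 256 = 121 → 7c 79.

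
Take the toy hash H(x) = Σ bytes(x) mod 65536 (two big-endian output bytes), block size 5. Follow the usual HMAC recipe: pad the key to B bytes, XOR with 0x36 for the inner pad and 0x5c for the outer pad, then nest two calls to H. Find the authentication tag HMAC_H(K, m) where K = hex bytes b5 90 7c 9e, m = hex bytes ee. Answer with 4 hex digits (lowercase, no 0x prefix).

Key hex bytes b5 90 7c 9e is 4 bytes ≤ B = 5; zero-pad to 5 bytes: K' = b5 90 7c 9e 00.
K' ⊕ ipad = 83 a6 4a a8 36.  K' ⊕ opad = e9 cc 20 c2 5c.
Inner input = (K'⊕ipad) ∥ m = 83 a6 4a a8 36 ∥ ee.
Inner hash: sum = 131+166+74+168+54+238 = 831 → 03 3f.
Outer input = (K'⊕opad) ∥ inner = e9 cc 20 c2 5c ∥ 03 3f.
Outer hash (tag): sum = 233+204+32+194+92+3+63 = 821 → 03 35.

0335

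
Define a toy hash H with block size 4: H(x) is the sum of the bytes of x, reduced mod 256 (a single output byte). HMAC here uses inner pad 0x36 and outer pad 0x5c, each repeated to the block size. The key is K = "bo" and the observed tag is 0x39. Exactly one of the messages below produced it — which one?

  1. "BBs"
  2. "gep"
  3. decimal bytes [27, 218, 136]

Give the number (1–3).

1

Key "bo" = 62 6f is 2 bytes ≤ B = 4; zero-pad to 4 bytes: K' = 62 6f 00 00.
K' ⊕ ipad = 54 59 36 36; K' ⊕ opad = 3e 33 5c 5c.
m1: inner = H(54 59 36 36 42 42 73) = 10; tag = H(3e 33 5c 5c 10) = 39 ← matches
m2: inner = H(54 59 36 36 67 65 70) = 55; tag = H(3e 33 5c 5c 55) = 7e
m3: inner = H(54 59 36 36 1b da 88) = 96; tag = H(3e 33 5c 5c 96) = bf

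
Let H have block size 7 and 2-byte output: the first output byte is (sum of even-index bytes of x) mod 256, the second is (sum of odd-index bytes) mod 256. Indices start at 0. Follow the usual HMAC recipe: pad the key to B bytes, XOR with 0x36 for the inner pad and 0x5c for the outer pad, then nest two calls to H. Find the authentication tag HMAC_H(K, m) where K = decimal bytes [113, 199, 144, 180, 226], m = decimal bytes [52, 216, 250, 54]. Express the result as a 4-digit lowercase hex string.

Key decimal bytes [113, 199, 144, 180, 226] = 71 c7 90 b4 e2 is 5 bytes ≤ B = 7; zero-pad to 7 bytes: K' = 71 c7 90 b4 e2 00 00.
K' ⊕ ipad = 47 f1 a6 82 d4 36 36.  K' ⊕ opad = 2d 9b cc e8 be 5c 5c.
Inner input = (K'⊕ipad) ∥ m = 47 f1 a6 82 d4 36 36 ∥ 34 d8 fa 36.
Inner hash: even-index sum = 773 mod 256 = 5; odd-index sum = 727 mod 256 = 215 → 05 d7.
Outer input = (K'⊕opad) ∥ inner = 2d 9b cc e8 be 5c 5c ∥ 05 d7.
Outer hash (tag): even-index sum = 746 mod 256 = 234; odd-index sum = 484 mod 256 = 228 → ea e4.

eae4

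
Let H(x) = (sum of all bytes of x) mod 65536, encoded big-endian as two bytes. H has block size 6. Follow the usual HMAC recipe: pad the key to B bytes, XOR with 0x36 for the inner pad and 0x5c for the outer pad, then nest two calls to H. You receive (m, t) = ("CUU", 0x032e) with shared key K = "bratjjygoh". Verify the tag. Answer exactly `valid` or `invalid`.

invalid

Key "bratjjygoh" = 62 72 61 74 6a 6a 79 67 6f 68 is 10 bytes > B = 6, so hash it first: H(key) = 04 34, then zero-pad to 6 bytes: K' = 04 34 00 00 00 00.
K' ⊕ ipad = 32 02 36 36 36 36; K' ⊕ opad = 58 68 5c 5c 5c 5c.
Inner hash: sum = 50+2+54+54+54+54+67+85+85 = 505 → 01 f9.
Outer hash (recomputed tag): sum = 88+104+92+92+92+92+1+249 = 810 → 03 2a.
Recomputed tag = 032a; claimed = 032e → mismatch.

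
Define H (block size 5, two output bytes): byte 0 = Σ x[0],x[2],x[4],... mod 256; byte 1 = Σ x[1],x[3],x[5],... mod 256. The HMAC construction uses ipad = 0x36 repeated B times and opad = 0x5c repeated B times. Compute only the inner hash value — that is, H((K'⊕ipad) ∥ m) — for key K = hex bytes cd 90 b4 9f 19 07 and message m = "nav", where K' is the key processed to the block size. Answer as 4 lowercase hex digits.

791a

Key hex bytes cd 90 b4 9f 19 07 is 6 bytes > B = 5, so hash it first: H(key) = 9a 36, then zero-pad to 5 bytes: K' = 9a 36 00 00 00.
K' ⊕ ipad = ac 00 36 36 36.
Inner input = ac 00 36 36 36 ∥ 6e 61 76.
Inner hash: even-index sum = 377 mod 256 = 121; odd-index sum = 282 mod 256 = 26 → 79 1a.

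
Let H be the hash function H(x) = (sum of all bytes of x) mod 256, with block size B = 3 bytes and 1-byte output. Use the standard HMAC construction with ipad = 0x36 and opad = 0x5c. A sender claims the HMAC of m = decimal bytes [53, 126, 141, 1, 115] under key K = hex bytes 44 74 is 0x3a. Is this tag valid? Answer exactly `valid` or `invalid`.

valid

Key hex bytes 44 74 is 2 bytes ≤ B = 3; zero-pad to 3 bytes: K' = 44 74 00.
K' ⊕ ipad = 72 42 36; K' ⊕ opad = 18 28 5c.
Inner hash: sum = 114+66+54+53+126+141+1+115 = 670; mod 256 = 158 → 9e.
Outer hash (recomputed tag): sum = 24+40+92+158 = 314; mod 256 = 58 → 3a.
Recomputed tag = 3a; claimed = 3a → match.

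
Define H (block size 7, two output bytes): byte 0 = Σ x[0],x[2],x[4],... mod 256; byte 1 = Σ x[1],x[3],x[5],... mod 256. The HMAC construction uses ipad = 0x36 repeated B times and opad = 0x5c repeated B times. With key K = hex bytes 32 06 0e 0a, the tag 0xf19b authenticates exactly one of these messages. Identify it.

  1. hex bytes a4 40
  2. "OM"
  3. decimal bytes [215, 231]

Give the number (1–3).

3

Key hex bytes 32 06 0e 0a is 4 bytes ≤ B = 7; zero-pad to 7 bytes: K' = 32 06 0e 0a 00 00 00.
K' ⊕ ipad = 04 30 38 3c 36 36 36; K' ⊕ opad = 6e 5a 52 56 5c 5c 5c.
m1: inner = H(04 30 38 3c 36 36 36 a4 40) = e8 46; tag = H(6e 5a 52 56 5c 5c 5c e8 46) = bef4
m2: inner = H(04 30 38 3c 36 36 36 4f 4d) = f5 f1; tag = H(6e 5a 52 56 5c 5c 5c f5 f1) = 6901
m3: inner = H(04 30 38 3c 36 36 36 d7 e7) = 8f 79; tag = H(6e 5a 52 56 5c 5c 5c 8f 79) = f19b ← matches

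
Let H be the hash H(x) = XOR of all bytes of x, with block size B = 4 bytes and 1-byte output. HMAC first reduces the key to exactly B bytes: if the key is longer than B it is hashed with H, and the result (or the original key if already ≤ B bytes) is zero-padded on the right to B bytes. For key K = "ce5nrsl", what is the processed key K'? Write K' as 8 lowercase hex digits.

30000000

|K| = 7 > B = 4, so first hash the key.
H(K): XOR 63⊕65⊕35⊕6e⊕72⊕73⊕6c = 30.
Zero-pad H(K) = 30 to 4 bytes: K' = 30 00 00 00.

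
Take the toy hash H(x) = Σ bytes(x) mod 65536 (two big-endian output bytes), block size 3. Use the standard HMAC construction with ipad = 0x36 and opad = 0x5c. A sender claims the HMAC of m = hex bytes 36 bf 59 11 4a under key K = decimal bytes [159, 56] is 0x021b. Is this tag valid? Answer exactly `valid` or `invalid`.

valid

Key decimal bytes [159, 56] = 9f 38 is 2 bytes ≤ B = 3; zero-pad to 3 bytes: K' = 9f 38 00.
K' ⊕ ipad = a9 0e 36; K' ⊕ opad = c3 64 5c.
Inner hash: sum = 169+14+54+54+191+89+17+74 = 662 → 02 96.
Outer hash (recomputed tag): sum = 195+100+92+2+150 = 539 → 02 1b.
Recomputed tag = 021b; claimed = 021b → match.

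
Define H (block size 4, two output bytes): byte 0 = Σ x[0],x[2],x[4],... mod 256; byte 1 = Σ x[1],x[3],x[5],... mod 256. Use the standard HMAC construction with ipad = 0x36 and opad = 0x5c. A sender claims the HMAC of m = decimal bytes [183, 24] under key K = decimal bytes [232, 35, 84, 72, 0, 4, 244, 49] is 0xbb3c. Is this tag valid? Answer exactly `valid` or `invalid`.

Key decimal bytes [232, 35, 84, 72, 0, 4, 244, 49] = e8 23 54 48 00 04 f4 31 is 8 bytes > B = 4, so hash it first: H(key) = 30 a0, then zero-pad to 4 bytes: K' = 30 a0 00 00.
K' ⊕ ipad = 06 96 36 36; K' ⊕ opad = 6c fc 5c 5c.
Inner hash: even-index sum = 243 mod 256 = 243; odd-index sum = 228 mod 256 = 228 → f3 e4.
Outer hash (recomputed tag): even-index sum = 443 mod 256 = 187; odd-index sum = 572 mod 256 = 60 → bb 3c.
Recomputed tag = bb3c; claimed = bb3c → match.

valid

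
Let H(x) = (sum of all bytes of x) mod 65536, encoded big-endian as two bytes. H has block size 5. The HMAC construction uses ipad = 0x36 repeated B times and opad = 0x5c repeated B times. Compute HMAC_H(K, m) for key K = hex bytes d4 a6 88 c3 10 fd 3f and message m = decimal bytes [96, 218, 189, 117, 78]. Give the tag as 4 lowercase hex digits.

0271

Key hex bytes d4 a6 88 c3 10 fd 3f is 7 bytes > B = 5, so hash it first: H(key) = 04 11, then zero-pad to 5 bytes: K' = 04 11 00 00 00.
K' ⊕ ipad = 32 27 36 36 36.  K' ⊕ opad = 58 4d 5c 5c 5c.
Inner input = (K'⊕ipad) ∥ m = 32 27 36 36 36 ∥ 60 da bd 75 4e.
Inner hash: sum = 50+39+54+54+54+96+218+189+117+78 = 949 → 03 b5.
Outer input = (K'⊕opad) ∥ inner = 58 4d 5c 5c 5c ∥ 03 b5.
Outer hash (tag): sum = 88+77+92+92+92+3+181 = 625 → 02 71.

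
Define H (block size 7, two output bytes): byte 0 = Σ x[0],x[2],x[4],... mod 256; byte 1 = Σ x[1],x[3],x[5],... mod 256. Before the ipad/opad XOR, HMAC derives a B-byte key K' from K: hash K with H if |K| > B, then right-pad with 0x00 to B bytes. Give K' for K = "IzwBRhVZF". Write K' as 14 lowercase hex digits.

ae7e0000000000

|K| = 9 > B = 7, so first hash the key.
H(K): even-index sum = 430 mod 256 = 174; odd-index sum = 382 mod 256 = 126 → ae 7e.
Zero-pad H(K) = ae 7e to 7 bytes: K' = ae 7e 00 00 00 00 00.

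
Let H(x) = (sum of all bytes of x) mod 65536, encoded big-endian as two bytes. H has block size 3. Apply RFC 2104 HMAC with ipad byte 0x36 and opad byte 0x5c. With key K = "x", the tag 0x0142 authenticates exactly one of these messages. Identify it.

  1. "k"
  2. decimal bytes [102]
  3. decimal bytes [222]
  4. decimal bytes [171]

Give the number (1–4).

4

Key "x" = 78 is 1 byte ≤ B = 3; zero-pad to 3 bytes: K' = 78 00 00.
K' ⊕ ipad = 4e 36 36; K' ⊕ opad = 24 5c 5c.
m1: inner = H(4e 36 36 6b) = 01 25; tag = H(24 5c 5c 01 25) = 0102
m2: inner = H(4e 36 36 66) = 01 20; tag = H(24 5c 5c 01 20) = 00fd
m3: inner = H(4e 36 36 de) = 01 98; tag = H(24 5c 5c 01 98) = 0175
m4: inner = H(4e 36 36 ab) = 01 65; tag = H(24 5c 5c 01 65) = 0142 ← matches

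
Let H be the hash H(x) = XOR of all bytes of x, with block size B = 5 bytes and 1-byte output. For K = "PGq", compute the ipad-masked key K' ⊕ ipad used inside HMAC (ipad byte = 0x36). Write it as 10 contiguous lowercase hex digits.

Key "PGq" = 50 47 71 is 3 bytes ≤ B = 5; zero-pad to 5 bytes: K' = 50 47 71 00 00.
XOR each byte with 0x36: 50⊕36=66, 47⊕36=71, 71⊕36=47, 00⊕36=36, 00⊕36=36.

6671473636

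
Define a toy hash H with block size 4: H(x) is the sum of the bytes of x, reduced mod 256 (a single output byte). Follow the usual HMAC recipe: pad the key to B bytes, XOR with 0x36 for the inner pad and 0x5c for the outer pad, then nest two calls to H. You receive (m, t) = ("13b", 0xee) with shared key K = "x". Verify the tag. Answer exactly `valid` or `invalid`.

Key "x" = 78 is 1 byte ≤ B = 4; zero-pad to 4 bytes: K' = 78 00 00 00.
K' ⊕ ipad = 4e 36 36 36; K' ⊕ opad = 24 5c 5c 5c.
Inner hash: sum = 78+54+54+54+49+51+98 = 438; mod 256 = 182 → b6.
Outer hash (recomputed tag): sum = 36+92+92+92+182 = 494; mod 256 = 238 → ee.
Recomputed tag = ee; claimed = ee → match.

valid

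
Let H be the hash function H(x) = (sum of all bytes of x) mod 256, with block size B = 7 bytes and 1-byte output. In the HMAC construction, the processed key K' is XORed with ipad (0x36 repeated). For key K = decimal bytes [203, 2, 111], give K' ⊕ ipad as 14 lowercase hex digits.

fd345936363636

Key decimal bytes [203, 2, 111] = cb 02 6f is 3 bytes ≤ B = 7; zero-pad to 7 bytes: K' = cb 02 6f 00 00 00 00.
XOR each byte with 0x36: cb⊕36=fd, 02⊕36=34, 6f⊕36=59, 00⊕36=36, 00⊕36=36, 00⊕36=36, 00⊕36=36.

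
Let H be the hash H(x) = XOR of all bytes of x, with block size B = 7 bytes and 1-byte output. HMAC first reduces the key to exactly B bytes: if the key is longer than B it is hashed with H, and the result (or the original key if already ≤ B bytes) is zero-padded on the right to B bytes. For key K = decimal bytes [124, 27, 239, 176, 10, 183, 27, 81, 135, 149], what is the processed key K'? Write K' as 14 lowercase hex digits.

|K| = 10 > B = 7, so first hash the key.
H(K): XOR 7c⊕1b⊕ef⊕b0⊕0a⊕b7⊕1b⊕51⊕87⊕95 = dd.
Zero-pad H(K) = dd to 7 bytes: K' = dd 00 00 00 00 00 00.

dd000000000000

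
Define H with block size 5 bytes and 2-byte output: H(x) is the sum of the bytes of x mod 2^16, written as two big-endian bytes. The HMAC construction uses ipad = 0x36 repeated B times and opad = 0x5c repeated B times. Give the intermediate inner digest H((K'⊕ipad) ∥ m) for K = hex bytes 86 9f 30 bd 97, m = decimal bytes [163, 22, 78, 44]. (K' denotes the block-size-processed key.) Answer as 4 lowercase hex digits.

Key hex bytes 86 9f 30 bd 97 is exactly B = 5 bytes: K' = 86 9f 30 bd 97.
K' ⊕ ipad = b0 a9 06 8b a1.
Inner input = b0 a9 06 8b a1 ∥ a3 16 4e 2c.
Inner hash: sum = 176+169+6+139+161+163+22+78+44 = 958 → 03 be.

03be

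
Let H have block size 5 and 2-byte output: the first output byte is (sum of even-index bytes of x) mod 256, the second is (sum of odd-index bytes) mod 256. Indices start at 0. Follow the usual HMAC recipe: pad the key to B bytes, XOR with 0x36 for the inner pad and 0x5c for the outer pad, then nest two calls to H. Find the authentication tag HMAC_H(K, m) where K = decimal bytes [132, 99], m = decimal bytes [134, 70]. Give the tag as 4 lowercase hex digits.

Key decimal bytes [132, 99] = 84 63 is 2 bytes ≤ B = 5; zero-pad to 5 bytes: K' = 84 63 00 00 00.
K' ⊕ ipad = b2 55 36 36 36.  K' ⊕ opad = d8 3f 5c 5c 5c.
Inner input = (K'⊕ipad) ∥ m = b2 55 36 36 36 ∥ 86 46.
Inner hash: even-index sum = 356 mod 256 = 100; odd-index sum = 273 mod 256 = 17 → 64 11.
Outer input = (K'⊕opad) ∥ inner = d8 3f 5c 5c 5c ∥ 64 11.
Outer hash (tag): even-index sum = 417 mod 256 = 161; odd-index sum = 255 mod 256 = 255 → a1 ff.

a1ff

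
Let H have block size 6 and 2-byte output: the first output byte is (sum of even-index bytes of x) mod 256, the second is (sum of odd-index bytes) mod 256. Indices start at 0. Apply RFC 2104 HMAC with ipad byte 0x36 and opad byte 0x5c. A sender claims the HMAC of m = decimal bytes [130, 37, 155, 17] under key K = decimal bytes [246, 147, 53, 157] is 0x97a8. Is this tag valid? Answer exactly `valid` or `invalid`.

Key decimal bytes [246, 147, 53, 157] = f6 93 35 9d is 4 bytes ≤ B = 6; zero-pad to 6 bytes: K' = f6 93 35 9d 00 00.
K' ⊕ ipad = c0 a5 03 ab 36 36; K' ⊕ opad = aa cf 69 c1 5c 5c.
Inner hash: even-index sum = 534 mod 256 = 22; odd-index sum = 444 mod 256 = 188 → 16 bc.
Outer hash (recomputed tag): even-index sum = 389 mod 256 = 133; odd-index sum = 680 mod 256 = 168 → 85 a8.
Recomputed tag = 85a8; claimed = 97a8 → mismatch.

invalid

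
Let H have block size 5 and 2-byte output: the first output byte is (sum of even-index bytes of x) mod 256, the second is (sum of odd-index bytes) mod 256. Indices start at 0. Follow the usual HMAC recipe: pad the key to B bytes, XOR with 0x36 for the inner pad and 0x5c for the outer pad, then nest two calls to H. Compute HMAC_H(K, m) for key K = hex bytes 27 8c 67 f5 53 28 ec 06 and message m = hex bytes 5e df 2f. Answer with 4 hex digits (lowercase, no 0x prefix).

a595

Key hex bytes 27 8c 67 f5 53 28 ec 06 is 8 bytes > B = 5, so hash it first: H(key) = cd af, then zero-pad to 5 bytes: K' = cd af 00 00 00.
K' ⊕ ipad = fb 99 36 36 36.  K' ⊕ opad = 91 f3 5c 5c 5c.
Inner input = (K'⊕ipad) ∥ m = fb 99 36 36 36 ∥ 5e df 2f.
Inner hash: even-index sum = 582 mod 256 = 70; odd-index sum = 348 mod 256 = 92 → 46 5c.
Outer input = (K'⊕opad) ∥ inner = 91 f3 5c 5c 5c ∥ 46 5c.
Outer hash (tag): even-index sum = 421 mod 256 = 165; odd-index sum = 405 mod 256 = 149 → a5 95.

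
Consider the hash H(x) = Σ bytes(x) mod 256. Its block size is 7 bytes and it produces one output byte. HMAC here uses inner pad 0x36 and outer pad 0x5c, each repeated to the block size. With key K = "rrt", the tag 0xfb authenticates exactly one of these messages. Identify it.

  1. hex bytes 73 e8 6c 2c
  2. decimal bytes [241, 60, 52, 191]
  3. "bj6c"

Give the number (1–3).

3

Key "rrt" = 72 72 74 is 3 bytes ≤ B = 7; zero-pad to 7 bytes: K' = 72 72 74 00 00 00 00.
K' ⊕ ipad = 44 44 42 36 36 36 36; K' ⊕ opad = 2e 2e 28 5c 5c 5c 5c.
m1: inner = H(44 44 42 36 36 36 36 73 e8 6c 2c) = 95; tag = H(2e 2e 28 5c 5c 5c 5c 95) = 89
m2: inner = H(44 44 42 36 36 36 36 f1 3c 34 bf) = c2; tag = H(2e 2e 28 5c 5c 5c 5c c2) = b6
m3: inner = H(44 44 42 36 36 36 36 62 6a 36 63) = 07; tag = H(2e 2e 28 5c 5c 5c 5c 07) = fb ← matches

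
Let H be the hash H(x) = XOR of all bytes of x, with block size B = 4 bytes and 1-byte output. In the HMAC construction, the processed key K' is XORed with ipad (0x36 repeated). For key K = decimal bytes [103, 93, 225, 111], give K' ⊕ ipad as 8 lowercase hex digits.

Key decimal bytes [103, 93, 225, 111] = 67 5d e1 6f is exactly B = 4 bytes: K' = 67 5d e1 6f.
XOR each byte with 0x36: 67⊕36=51, 5d⊕36=6b, e1⊕36=d7, 6f⊕36=59.

516bd759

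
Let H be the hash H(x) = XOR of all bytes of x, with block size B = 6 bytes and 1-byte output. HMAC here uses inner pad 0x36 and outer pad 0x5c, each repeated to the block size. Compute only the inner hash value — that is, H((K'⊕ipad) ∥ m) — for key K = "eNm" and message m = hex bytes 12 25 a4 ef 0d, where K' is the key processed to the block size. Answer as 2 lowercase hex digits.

37

Key "eNm" = 65 4e 6d is 3 bytes ≤ B = 6; zero-pad to 6 bytes: K' = 65 4e 6d 00 00 00.
K' ⊕ ipad = 53 78 5b 36 36 36.
Inner input = 53 78 5b 36 36 36 ∥ 12 25 a4 ef 0d.
Inner hash: XOR 53⊕78⊕5b⊕36⊕36⊕36⊕12⊕25⊕a4⊕ef⊕0d = 37.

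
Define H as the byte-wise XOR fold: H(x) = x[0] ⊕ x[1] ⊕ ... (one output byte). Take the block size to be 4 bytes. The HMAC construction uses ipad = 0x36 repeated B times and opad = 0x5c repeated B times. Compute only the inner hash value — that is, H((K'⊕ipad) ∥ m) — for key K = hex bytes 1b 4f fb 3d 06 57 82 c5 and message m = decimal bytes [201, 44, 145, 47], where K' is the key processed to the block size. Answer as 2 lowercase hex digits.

Key hex bytes 1b 4f fb 3d 06 57 82 c5 is 8 bytes > B = 4, so hash it first: H(key) = 84, then zero-pad to 4 bytes: K' = 84 00 00 00.
K' ⊕ ipad = b2 36 36 36.
Inner input = b2 36 36 36 ∥ c9 2c 91 2f.
Inner hash: XOR b2⊕36⊕36⊕36⊕c9⊕2c⊕91⊕2f = df.

df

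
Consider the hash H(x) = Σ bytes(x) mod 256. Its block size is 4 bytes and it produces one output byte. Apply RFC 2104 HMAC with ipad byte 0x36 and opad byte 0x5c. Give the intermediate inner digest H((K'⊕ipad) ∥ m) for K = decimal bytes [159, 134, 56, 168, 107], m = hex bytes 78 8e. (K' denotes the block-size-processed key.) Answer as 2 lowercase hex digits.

ee

Key decimal bytes [159, 134, 56, 168, 107] = 9f 86 38 a8 6b is 5 bytes > B = 4, so hash it first: H(key) = 70, then zero-pad to 4 bytes: K' = 70 00 00 00.
K' ⊕ ipad = 46 36 36 36.
Inner input = 46 36 36 36 ∥ 78 8e.
Inner hash: sum = 70+54+54+54+120+142 = 494; mod 256 = 238 → ee.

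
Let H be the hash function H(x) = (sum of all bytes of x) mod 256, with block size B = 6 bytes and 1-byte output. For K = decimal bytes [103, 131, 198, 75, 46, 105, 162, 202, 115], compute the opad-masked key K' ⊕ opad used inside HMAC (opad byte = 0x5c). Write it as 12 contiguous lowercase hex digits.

2d5c5c5c5c5c

Key decimal bytes [103, 131, 198, 75, 46, 105, 162, 202, 115] = 67 83 c6 4b 2e 69 a2 ca 73 is 9 bytes > B = 6, so hash it first: H(key) = 71, then zero-pad to 6 bytes: K' = 71 00 00 00 00 00.
XOR each byte with 0x5c: 71⊕5c=2d, 00⊕5c=5c, 00⊕5c=5c, 00⊕5c=5c, 00⊕5c=5c, 00⊕5c=5c.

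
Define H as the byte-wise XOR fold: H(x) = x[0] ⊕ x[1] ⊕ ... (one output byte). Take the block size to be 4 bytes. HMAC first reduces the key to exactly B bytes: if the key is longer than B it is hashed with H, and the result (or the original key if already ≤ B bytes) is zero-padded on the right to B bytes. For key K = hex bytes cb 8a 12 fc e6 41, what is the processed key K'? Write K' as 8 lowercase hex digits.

|K| = 6 > B = 4, so first hash the key.
H(K): XOR cb⊕8a⊕12⊕fc⊕e6⊕41 = 08.
Zero-pad H(K) = 08 to 4 bytes: K' = 08 00 00 00.

08000000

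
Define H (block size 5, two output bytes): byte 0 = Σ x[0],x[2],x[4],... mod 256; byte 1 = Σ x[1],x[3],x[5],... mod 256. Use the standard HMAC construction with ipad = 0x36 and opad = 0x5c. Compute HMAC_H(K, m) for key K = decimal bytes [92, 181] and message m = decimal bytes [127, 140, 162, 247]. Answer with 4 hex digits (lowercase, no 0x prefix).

Key decimal bytes [92, 181] = 5c b5 is 2 bytes ≤ B = 5; zero-pad to 5 bytes: K' = 5c b5 00 00 00.
K' ⊕ ipad = 6a 83 36 36 36.  K' ⊕ opad = 00 e9 5c 5c 5c.
Inner input = (K'⊕ipad) ∥ m = 6a 83 36 36 36 ∥ 7f 8c a2 f7.
Inner hash: even-index sum = 601 mod 256 = 89; odd-index sum = 474 mod 256 = 218 → 59 da.
Outer input = (K'⊕opad) ∥ inner = 00 e9 5c 5c 5c ∥ 59 da.
Outer hash (tag): even-index sum = 402 mod 256 = 146; odd-index sum = 414 mod 256 = 158 → 92 9e.

929e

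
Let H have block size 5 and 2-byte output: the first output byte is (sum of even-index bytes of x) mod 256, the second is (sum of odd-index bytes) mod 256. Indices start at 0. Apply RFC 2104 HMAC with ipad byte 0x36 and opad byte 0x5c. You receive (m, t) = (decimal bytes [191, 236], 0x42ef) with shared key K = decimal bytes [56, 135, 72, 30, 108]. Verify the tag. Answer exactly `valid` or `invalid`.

Key decimal bytes [56, 135, 72, 30, 108] = 38 87 48 1e 6c is exactly B = 5 bytes: K' = 38 87 48 1e 6c.
K' ⊕ ipad = 0e b1 7e 28 5a; K' ⊕ opad = 64 db 14 42 30.
Inner hash: even-index sum = 466 mod 256 = 210; odd-index sum = 408 mod 256 = 152 → d2 98.
Outer hash (recomputed tag): even-index sum = 320 mod 256 = 64; odd-index sum = 495 mod 256 = 239 → 40 ef.
Recomputed tag = 40ef; claimed = 42ef → mismatch.

invalid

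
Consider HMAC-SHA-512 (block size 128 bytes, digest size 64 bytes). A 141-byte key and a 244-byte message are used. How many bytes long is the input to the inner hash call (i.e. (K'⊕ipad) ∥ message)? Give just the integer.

Key is 141 > 128 bytes, so it is hashed to 64 bytes then zero-padded to 128: |K'| = 128.
Inner input = (K'⊕ipad) ∥ m → 128 + 244 = 372 bytes.

372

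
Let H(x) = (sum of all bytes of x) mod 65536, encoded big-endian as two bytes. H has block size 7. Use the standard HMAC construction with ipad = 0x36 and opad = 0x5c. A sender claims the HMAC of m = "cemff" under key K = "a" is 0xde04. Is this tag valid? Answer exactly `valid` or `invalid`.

Key "a" = 61 is 1 byte ≤ B = 7; zero-pad to 7 bytes: K' = 61 00 00 00 00 00 00.
K' ⊕ ipad = 57 36 36 36 36 36 36; K' ⊕ opad = 3d 5c 5c 5c 5c 5c 5c.
Inner hash: sum = 87+54+54+54+54+54+54+99+101+109+102+102 = 924 → 03 9c.
Outer hash (recomputed tag): sum = 61+92+92+92+92+92+92+3+156 = 772 → 03 04.
Recomputed tag = 0304; claimed = de04 → mismatch.

invalid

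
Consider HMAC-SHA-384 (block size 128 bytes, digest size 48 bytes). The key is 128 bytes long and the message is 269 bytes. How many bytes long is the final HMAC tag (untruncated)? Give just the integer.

The tag is one SHA-384 digest: 48 bytes.

48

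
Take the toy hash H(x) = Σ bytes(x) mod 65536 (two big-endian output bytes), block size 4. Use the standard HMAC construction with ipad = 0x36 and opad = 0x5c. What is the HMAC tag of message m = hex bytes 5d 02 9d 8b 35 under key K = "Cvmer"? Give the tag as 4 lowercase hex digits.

Key "Cvmer" = 43 76 6d 65 72 is 5 bytes > B = 4, so hash it first: H(key) = 01 fd, then zero-pad to 4 bytes: K' = 01 fd 00 00.
K' ⊕ ipad = 37 cb 36 36.  K' ⊕ opad = 5d a1 5c 5c.
Inner input = (K'⊕ipad) ∥ m = 37 cb 36 36 ∥ 5d 02 9d 8b 35.
Inner hash: sum = 55+203+54+54+93+2+157+139+53 = 810 → 03 2a.
Outer input = (K'⊕opad) ∥ inner = 5d a1 5c 5c ∥ 03 2a.
Outer hash (tag): sum = 93+161+92+92+3+42 = 483 → 01 e3.

01e3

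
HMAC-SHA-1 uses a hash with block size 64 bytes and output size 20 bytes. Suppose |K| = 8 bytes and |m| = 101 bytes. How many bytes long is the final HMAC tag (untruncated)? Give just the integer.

20

The tag is one SHA-1 digest: 20 bytes.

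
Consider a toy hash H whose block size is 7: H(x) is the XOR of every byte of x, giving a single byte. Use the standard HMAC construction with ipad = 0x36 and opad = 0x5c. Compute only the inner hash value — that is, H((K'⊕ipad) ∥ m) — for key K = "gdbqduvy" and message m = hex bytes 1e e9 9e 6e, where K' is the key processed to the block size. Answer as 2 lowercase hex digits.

Key "gdbqduvy" = 67 64 62 71 64 75 76 79 is 8 bytes > B = 7, so hash it first: H(key) = 0e, then zero-pad to 7 bytes: K' = 0e 00 00 00 00 00 00.
K' ⊕ ipad = 38 36 36 36 36 36 36.
Inner input = 38 36 36 36 36 36 36 ∥ 1e e9 9e 6e.
Inner hash: XOR 38⊕36⊕36⊕36⊕36⊕36⊕36⊕1e⊕e9⊕9e⊕6e = 3f.

3f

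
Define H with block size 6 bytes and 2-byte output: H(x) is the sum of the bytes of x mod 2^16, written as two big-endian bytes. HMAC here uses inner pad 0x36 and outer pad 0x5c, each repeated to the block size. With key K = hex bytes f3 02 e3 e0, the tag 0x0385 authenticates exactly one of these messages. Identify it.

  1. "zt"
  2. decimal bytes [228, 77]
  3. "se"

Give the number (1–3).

2

Key hex bytes f3 02 e3 e0 is 4 bytes ≤ B = 6; zero-pad to 6 bytes: K' = f3 02 e3 e0 00 00.
K' ⊕ ipad = c5 34 d5 d6 36 36; K' ⊕ opad = af 5e bf bc 5c 5c.
m1: inner = H(c5 34 d5 d6 36 36 7a 74) = 03 fe; tag = H(af 5e bf bc 5c 5c 03 fe) = 0441
m2: inner = H(c5 34 d5 d6 36 36 e4 4d) = 04 41; tag = H(af 5e bf bc 5c 5c 04 41) = 0385 ← matches
m3: inner = H(c5 34 d5 d6 36 36 73 65) = 03 e8; tag = H(af 5e bf bc 5c 5c 03 e8) = 042b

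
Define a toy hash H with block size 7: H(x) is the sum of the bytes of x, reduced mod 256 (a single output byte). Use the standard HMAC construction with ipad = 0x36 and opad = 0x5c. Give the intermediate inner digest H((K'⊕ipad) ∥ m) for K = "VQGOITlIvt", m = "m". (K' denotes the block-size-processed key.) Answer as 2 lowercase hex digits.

00

Key "VQGOITlIvt" = 56 51 47 4f 49 54 6c 49 76 74 is 10 bytes > B = 7, so hash it first: H(key) = 79, then zero-pad to 7 bytes: K' = 79 00 00 00 00 00 00.
K' ⊕ ipad = 4f 36 36 36 36 36 36.
Inner input = 4f 36 36 36 36 36 36 ∥ 6d.
Inner hash: sum = 79+54+54+54+54+54+54+109 = 512; mod 256 = 0 → 00.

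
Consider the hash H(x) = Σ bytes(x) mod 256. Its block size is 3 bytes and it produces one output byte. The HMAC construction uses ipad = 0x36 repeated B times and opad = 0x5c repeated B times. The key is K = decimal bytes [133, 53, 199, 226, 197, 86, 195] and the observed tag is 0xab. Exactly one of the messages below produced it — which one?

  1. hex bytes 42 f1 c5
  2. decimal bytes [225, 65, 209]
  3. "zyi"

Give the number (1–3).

Key decimal bytes [133, 53, 199, 226, 197, 86, 195] = 85 35 c7 e2 c5 56 c3 is 7 bytes > B = 3, so hash it first: H(key) = 41, then zero-pad to 3 bytes: K' = 41 00 00.
K' ⊕ ipad = 77 36 36; K' ⊕ opad = 1d 5c 5c.
m1: inner = H(77 36 36 42 f1 c5) = db; tag = H(1d 5c 5c db) = b0
m2: inner = H(77 36 36 e1 41 d1) = d6; tag = H(1d 5c 5c d6) = ab ← matches
m3: inner = H(77 36 36 7a 79 69) = 3f; tag = H(1d 5c 5c 3f) = 14

2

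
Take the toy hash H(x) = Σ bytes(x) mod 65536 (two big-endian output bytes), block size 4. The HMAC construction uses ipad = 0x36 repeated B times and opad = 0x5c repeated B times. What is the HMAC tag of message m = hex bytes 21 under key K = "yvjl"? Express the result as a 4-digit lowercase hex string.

011c

Key "yvjl" = 79 76 6a 6c is exactly B = 4 bytes: K' = 79 76 6a 6c.
K' ⊕ ipad = 4f 40 5c 5a.  K' ⊕ opad = 25 2a 36 30.
Inner input = (K'⊕ipad) ∥ m = 4f 40 5c 5a ∥ 21.
Inner hash: sum = 79+64+92+90+33 = 358 → 01 66.
Outer input = (K'⊕opad) ∥ inner = 25 2a 36 30 ∥ 01 66.
Outer hash (tag): sum = 37+42+54+48+1+102 = 284 → 01 1c.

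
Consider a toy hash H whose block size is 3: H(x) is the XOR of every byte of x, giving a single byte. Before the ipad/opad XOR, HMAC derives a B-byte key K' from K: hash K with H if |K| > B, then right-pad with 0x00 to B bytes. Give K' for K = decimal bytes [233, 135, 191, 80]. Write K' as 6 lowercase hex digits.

|K| = 4 > B = 3, so first hash the key.
H(K): XOR e9⊕87⊕bf⊕50 = 81.
Zero-pad H(K) = 81 to 3 bytes: K' = 81 00 00.

810000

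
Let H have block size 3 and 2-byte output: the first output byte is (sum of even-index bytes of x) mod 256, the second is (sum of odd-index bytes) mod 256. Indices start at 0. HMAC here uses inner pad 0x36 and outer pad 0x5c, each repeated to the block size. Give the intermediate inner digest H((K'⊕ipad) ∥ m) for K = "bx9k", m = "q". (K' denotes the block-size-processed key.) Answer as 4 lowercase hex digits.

e346

Key "bx9k" = 62 78 39 6b is 4 bytes > B = 3, so hash it first: H(key) = 9b e3, then zero-pad to 3 bytes: K' = 9b e3 00.
K' ⊕ ipad = ad d5 36.
Inner input = ad d5 36 ∥ 71.
Inner hash: even-index sum = 227 mod 256 = 227; odd-index sum = 326 mod 256 = 70 → e3 46.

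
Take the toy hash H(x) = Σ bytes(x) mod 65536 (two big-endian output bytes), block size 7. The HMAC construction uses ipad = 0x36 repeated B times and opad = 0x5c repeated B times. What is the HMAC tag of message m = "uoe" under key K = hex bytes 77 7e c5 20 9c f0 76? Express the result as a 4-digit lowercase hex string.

0387

Key hex bytes 77 7e c5 20 9c f0 76 is exactly B = 7 bytes: K' = 77 7e c5 20 9c f0 76.
K' ⊕ ipad = 41 48 f3 16 aa c6 40.  K' ⊕ opad = 2b 22 99 7c c0 ac 2a.
Inner input = (K'⊕ipad) ∥ m = 41 48 f3 16 aa c6 40 ∥ 75 6f 65.
Inner hash: sum = 65+72+243+22+170+198+64+117+111+101 = 1163 → 04 8b.
Outer input = (K'⊕opad) ∥ inner = 2b 22 99 7c c0 ac 2a ∥ 04 8b.
Outer hash (tag): sum = 43+34+153+124+192+172+42+4+139 = 903 → 03 87.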